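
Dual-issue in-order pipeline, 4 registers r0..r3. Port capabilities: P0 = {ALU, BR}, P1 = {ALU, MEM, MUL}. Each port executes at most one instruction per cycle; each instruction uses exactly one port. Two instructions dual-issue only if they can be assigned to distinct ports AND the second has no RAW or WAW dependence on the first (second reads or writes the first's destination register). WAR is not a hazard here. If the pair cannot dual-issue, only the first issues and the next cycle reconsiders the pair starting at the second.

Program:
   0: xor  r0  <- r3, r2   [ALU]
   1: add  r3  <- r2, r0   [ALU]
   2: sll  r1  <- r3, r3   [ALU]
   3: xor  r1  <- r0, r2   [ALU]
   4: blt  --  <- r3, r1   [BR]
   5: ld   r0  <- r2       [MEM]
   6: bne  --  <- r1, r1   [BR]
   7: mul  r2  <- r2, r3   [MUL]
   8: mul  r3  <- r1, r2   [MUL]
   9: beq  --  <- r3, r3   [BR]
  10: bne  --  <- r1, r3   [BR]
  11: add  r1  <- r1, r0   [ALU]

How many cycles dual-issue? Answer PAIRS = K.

PAIRS = 3

0. xor @i0  | RAW r0
1. add @i1  | RAW r3
2. sll @i2  | WAW r1
3. xor @i3  | RAW r1
4. blt+ld @i4,i5  | pair
5. bne+mul @i6,i7  | pair
6. mul @i8  | RAW r3
7. beq @i9  | no-port BR/BR
8. bne+add @i10,i11  | pair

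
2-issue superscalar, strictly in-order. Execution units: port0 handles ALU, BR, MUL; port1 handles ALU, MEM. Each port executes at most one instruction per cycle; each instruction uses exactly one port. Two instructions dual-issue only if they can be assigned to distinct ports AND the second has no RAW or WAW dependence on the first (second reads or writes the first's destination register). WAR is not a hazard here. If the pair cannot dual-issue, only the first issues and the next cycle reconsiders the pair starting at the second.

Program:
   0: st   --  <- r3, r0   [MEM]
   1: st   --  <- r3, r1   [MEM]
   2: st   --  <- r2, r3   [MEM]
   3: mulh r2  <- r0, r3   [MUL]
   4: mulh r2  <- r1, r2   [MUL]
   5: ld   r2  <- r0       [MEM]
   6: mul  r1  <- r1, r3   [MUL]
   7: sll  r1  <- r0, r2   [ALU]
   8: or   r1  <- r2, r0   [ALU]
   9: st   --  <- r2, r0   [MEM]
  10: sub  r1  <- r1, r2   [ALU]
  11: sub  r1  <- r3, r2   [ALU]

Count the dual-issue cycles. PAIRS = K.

  cy0 -> i0 (st) no-port MEM/MEM
  cy1 -> i1 (st) no-port MEM/MEM
  cy2 -> i2/i3 (st;mulh) 2-wide
  cy3 -> i4 (mulh) WAW r2
  cy4 -> i5/i6 (ld;mul) 2-wide
  cy5 -> i7 (sll) WAW r1
  cy6 -> i8/i9 (or;st) 2-wide
  cy7 -> i10 (sub) WAW r1
  cy8 -> i11 (sub) tail

PAIRS = 3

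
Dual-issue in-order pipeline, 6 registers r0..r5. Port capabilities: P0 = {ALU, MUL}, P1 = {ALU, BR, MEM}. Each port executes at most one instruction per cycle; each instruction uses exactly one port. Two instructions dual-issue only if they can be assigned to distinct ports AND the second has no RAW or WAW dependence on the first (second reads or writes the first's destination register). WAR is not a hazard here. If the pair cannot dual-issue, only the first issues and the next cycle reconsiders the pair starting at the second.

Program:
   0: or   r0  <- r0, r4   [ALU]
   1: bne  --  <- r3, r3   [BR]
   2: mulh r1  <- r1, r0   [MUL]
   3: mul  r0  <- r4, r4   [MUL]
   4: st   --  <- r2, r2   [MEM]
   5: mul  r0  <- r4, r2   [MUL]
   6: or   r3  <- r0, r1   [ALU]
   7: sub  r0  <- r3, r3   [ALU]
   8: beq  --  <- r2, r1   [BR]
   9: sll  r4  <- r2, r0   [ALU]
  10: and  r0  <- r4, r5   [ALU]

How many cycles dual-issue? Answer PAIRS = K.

0. or.ALU;bne.BR @i0&i1  | dual
1. mulh.MUL @i2  | no-port MUL/MUL
2. mul.MUL;st.MEM @i3&i4  | dual
3. mul.MUL @i5  | RAW r0
4. or.ALU @i6  | RAW r3
5. sub.ALU;beq.BR @i7&i8  | dual
6. sll.ALU @i9  | RAW r4
7. and.ALU @i10  | tail

PAIRS = 3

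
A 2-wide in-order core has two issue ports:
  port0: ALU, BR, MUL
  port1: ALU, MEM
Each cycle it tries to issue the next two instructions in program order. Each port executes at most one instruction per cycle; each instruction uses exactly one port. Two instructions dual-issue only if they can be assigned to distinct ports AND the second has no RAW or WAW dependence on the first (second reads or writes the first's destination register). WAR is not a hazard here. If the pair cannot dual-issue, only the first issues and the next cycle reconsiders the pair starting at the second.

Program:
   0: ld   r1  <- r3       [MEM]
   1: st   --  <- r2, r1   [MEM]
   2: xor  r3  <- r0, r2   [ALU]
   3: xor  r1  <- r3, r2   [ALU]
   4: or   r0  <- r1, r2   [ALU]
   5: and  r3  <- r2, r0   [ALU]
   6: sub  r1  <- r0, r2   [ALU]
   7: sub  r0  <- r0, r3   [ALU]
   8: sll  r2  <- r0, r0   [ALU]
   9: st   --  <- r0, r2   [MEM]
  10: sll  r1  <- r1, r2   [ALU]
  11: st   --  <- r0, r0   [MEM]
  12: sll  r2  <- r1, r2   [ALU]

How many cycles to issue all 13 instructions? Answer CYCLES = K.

t=0 i0:ld.MEM ; no-port MEM/MEM
t=1 i1+i2:st.MEM+xor.ALU ; dual
t=2 i3:xor.ALU ; RAW r1
t=3 i4:or.ALU ; RAW r0
t=4 i5+i6:and.ALU+sub.ALU ; dual
t=5 i7:sub.ALU ; RAW r0
t=6 i8:sll.ALU ; RAW r2
t=7 i9+i10:st.MEM+sll.ALU ; dual
t=8 i11+i12:st.MEM+sll.ALU ; dual

CYCLES = 9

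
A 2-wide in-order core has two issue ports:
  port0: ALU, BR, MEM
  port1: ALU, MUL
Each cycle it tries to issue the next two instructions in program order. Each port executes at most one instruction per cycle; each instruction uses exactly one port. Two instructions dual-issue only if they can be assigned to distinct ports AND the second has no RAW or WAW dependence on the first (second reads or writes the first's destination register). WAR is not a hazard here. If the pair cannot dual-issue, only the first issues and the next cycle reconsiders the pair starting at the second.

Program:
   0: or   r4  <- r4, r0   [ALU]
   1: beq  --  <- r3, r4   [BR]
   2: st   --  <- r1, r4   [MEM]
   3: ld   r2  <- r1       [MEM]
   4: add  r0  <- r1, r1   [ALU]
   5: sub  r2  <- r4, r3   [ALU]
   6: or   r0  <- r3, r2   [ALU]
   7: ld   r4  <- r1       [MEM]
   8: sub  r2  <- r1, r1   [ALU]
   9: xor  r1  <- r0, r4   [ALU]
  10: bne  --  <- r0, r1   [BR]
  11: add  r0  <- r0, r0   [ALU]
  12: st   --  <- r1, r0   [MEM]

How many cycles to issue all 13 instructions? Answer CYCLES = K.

#0 head=0: or.ALU i0 RAW r4
#1 head=1: beq.BR i1 no-port BR/MEM
#2 head=2: st.MEM i2 no-port MEM/MEM
#3 head=3: ld.MEM/add.ALU i3/i4 dual
#4 head=5: sub.ALU i5 RAW r2
#5 head=6: or.ALU/ld.MEM i6/i7 dual
#6 head=8: sub.ALU/xor.ALU i8/i9 dual
#7 head=10: bne.BR/add.ALU i10/i11 dual
#8 head=12: st.MEM i12 tail

CYCLES = 9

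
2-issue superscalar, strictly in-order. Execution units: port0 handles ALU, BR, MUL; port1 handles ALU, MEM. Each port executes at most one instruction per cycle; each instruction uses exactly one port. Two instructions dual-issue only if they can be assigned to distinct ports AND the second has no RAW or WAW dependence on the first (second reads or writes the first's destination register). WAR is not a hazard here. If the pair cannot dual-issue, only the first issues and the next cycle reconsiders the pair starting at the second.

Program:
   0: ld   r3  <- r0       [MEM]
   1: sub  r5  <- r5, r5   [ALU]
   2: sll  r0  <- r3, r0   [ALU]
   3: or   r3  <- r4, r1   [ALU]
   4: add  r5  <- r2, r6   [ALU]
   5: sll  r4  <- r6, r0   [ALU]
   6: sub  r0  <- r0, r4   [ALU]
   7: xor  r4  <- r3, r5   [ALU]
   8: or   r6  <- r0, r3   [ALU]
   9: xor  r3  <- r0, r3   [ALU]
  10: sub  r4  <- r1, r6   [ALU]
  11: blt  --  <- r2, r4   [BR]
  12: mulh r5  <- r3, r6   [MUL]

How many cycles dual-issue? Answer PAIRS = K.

PAIRS = 5

c0: i0/i1 ld;sub  2-wide
c1: i2/i3 sll;or  2-wide
c2: i4/i5 add;sll  2-wide
c3: i6/i7 sub;xor  2-wide
c4: i8/i9 or;xor  2-wide
c5: i10 sub  RAW r4
c6: i11 blt  no-port BR/MUL
c7: i12 mulh  tail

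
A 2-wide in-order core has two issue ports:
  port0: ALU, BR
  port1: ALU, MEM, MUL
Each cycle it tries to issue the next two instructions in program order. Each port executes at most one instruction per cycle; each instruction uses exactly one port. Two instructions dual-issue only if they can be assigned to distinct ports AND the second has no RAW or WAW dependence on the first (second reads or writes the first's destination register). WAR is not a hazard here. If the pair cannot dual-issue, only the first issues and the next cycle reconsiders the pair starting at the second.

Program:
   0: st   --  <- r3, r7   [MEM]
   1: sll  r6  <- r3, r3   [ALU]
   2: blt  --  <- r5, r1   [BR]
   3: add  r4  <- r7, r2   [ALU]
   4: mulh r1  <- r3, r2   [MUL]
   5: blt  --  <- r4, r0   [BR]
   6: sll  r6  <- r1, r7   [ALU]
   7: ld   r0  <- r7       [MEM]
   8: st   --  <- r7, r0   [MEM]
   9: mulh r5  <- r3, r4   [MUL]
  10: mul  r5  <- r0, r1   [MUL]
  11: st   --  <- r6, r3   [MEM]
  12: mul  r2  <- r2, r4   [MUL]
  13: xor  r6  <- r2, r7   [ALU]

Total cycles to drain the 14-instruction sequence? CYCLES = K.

CYCLES = 10

[0] i0&i1  st.MEM+sll.ALU  -- dual
[1] i2&i3  blt.BR+add.ALU  -- dual
[2] i4&i5  mulh.MUL+blt.BR  -- dual
[3] i6&i7  sll.ALU+ld.MEM  -- dual
[4] i8  st.MEM  -- no-port MEM/MUL
[5] i9  mulh.MUL  -- no-port MUL/MUL
[6] i10  mul.MUL  -- no-port MUL/MEM
[7] i11  st.MEM  -- no-port MEM/MUL
[8] i12  mul.MUL  -- RAW r2
[9] i13  xor.ALU  -- tail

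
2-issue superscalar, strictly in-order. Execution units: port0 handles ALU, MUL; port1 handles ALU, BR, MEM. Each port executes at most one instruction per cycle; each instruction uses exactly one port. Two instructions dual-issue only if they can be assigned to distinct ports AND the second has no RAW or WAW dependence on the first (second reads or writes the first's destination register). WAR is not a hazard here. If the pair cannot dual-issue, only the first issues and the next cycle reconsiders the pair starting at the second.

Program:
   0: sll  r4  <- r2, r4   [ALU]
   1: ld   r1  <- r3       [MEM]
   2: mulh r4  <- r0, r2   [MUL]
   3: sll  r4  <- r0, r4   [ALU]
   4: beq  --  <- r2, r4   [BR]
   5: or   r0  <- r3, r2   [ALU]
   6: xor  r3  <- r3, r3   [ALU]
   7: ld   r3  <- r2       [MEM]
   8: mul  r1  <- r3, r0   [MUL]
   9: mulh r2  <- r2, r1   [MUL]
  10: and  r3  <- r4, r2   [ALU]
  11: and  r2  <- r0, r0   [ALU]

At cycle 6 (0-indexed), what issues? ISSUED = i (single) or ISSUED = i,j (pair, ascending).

c0: i0/i1 sll/ld  2-wide
c1: i2 mulh  RAW+WAW r4
c2: i3 sll  RAW r4
c3: i4/i5 beq/or  2-wide
c4: i6 xor  WAW r3
c5: i7 ld  RAW r3
c6: i8 mul  no-port MUL/MUL
c7: i9 mulh  RAW r2
c8: i10/i11 and/and  2-wide

ISSUED = 8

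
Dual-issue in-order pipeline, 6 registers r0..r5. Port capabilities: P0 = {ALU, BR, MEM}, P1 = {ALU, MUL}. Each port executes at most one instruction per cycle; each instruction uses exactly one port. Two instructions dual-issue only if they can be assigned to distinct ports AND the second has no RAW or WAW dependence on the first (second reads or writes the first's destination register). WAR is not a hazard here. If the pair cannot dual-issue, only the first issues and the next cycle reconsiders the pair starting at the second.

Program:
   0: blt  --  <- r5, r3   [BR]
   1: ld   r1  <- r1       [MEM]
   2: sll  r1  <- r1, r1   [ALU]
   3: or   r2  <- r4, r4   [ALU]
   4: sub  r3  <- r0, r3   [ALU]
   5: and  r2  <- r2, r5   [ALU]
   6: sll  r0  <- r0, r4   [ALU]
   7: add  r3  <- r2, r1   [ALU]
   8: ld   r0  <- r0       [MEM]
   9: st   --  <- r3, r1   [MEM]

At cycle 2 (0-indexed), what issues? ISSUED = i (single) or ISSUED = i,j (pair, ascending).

ISSUED = 2,3

0. blt.BR @i0  | no-port BR/MEM
1. ld.MEM @i1  | RAW+WAW r1
2. sll.ALU/or.ALU @i2+i3  | pair
3. sub.ALU/and.ALU @i4+i5  | pair
4. sll.ALU/add.ALU @i6+i7  | pair
5. ld.MEM @i8  | no-port MEM/MEM
6. st.MEM @i9  | tail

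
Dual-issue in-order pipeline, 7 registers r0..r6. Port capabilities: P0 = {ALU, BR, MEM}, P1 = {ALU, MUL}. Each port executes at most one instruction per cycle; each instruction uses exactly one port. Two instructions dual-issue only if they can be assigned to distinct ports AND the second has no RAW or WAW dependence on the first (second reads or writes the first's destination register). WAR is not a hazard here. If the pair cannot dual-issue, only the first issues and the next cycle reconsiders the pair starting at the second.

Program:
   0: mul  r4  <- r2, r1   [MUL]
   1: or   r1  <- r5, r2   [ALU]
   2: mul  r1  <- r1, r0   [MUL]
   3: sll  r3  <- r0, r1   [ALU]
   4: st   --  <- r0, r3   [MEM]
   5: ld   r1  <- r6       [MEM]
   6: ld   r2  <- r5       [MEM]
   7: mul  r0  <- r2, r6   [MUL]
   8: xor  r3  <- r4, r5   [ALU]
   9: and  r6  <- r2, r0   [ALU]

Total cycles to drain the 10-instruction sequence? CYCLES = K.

CYCLES = 8

t=0 i0,i1:mul.MUL or.ALU ; 2-wide
t=1 i2:mul.MUL ; RAW r1
t=2 i3:sll.ALU ; RAW r3
t=3 i4:st.MEM ; no-port MEM/MEM
t=4 i5:ld.MEM ; no-port MEM/MEM
t=5 i6:ld.MEM ; RAW r2
t=6 i7,i8:mul.MUL xor.ALU ; 2-wide
t=7 i9:and.ALU ; tail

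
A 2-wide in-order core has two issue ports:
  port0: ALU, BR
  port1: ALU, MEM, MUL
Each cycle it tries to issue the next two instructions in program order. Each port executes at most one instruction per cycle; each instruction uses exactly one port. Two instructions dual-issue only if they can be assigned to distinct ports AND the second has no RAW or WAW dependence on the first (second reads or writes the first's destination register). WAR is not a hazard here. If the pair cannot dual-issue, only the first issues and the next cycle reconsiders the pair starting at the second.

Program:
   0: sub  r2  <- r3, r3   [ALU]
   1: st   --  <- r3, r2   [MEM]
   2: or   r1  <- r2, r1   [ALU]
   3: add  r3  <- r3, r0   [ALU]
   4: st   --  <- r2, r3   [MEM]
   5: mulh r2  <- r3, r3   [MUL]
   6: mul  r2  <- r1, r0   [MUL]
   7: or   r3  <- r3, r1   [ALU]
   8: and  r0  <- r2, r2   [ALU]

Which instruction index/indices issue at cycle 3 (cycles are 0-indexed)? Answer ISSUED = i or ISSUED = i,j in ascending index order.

[0] i0  sub  -- RAW r2
[1] i1&i2  st;or  -- 2-wide
[2] i3  add  -- RAW r3
[3] i4  st  -- no-port MEM/MUL
[4] i5  mulh  -- no-port MUL/MUL
[5] i6&i7  mul;or  -- 2-wide
[6] i8  and  -- tail

ISSUED = 4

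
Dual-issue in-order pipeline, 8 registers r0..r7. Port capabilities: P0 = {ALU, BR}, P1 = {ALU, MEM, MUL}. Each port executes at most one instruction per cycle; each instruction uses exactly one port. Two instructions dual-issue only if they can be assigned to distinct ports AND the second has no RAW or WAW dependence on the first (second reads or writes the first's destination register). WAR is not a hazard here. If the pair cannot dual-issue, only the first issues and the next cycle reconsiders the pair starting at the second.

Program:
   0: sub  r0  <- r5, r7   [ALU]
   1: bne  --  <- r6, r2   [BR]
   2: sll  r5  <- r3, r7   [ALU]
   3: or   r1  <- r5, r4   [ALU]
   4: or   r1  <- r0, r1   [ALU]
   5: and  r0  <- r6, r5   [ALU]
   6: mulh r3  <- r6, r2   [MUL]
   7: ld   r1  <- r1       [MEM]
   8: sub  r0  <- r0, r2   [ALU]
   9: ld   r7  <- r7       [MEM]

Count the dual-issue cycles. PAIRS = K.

  cy0 -> i0+i1 (sub.ALU/bne.BR) dual
  cy1 -> i2 (sll.ALU) RAW r5
  cy2 -> i3 (or.ALU) RAW+WAW r1
  cy3 -> i4+i5 (or.ALU/and.ALU) dual
  cy4 -> i6 (mulh.MUL) no-port MUL/MEM
  cy5 -> i7+i8 (ld.MEM/sub.ALU) dual
  cy6 -> i9 (ld.MEM) tail

PAIRS = 3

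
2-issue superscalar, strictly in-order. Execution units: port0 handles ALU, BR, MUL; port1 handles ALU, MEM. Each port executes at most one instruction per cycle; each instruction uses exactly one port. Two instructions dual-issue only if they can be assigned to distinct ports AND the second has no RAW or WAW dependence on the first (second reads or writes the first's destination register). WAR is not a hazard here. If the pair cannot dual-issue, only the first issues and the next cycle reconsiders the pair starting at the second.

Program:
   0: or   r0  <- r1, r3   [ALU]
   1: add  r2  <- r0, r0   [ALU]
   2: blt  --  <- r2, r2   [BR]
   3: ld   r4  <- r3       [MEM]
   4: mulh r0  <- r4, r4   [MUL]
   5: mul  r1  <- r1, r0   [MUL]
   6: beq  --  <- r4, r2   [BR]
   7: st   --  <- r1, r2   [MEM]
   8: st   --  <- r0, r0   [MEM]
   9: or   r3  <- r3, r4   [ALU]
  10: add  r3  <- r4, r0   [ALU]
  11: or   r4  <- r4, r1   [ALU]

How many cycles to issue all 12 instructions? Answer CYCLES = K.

CYCLES = 8

0. or @i0  | RAW r0
1. add @i1  | RAW r2
2. blt ld @i2&i3  | 2-wide
3. mulh @i4  | no-port MUL/MUL
4. mul @i5  | no-port MUL/BR
5. beq st @i6&i7  | 2-wide
6. st or @i8&i9  | 2-wide
7. add or @i10&i11  | 2-wide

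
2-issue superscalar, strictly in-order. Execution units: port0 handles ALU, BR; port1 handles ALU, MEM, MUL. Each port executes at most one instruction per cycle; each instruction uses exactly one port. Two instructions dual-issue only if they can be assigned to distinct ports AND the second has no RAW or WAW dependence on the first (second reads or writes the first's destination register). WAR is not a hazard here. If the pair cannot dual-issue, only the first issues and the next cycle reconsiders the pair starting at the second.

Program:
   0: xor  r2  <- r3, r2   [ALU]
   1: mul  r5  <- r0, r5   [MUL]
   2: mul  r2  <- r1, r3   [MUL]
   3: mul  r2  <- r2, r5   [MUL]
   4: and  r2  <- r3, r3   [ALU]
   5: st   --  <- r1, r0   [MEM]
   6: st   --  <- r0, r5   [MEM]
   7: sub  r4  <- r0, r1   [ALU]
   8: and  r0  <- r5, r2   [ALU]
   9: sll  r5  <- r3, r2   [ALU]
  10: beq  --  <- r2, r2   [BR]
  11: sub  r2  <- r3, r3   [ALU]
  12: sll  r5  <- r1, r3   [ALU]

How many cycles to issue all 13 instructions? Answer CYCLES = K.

CYCLES = 8

t=0 i0+i1:xor.ALU/mul.MUL ; 2-wide
t=1 i2:mul.MUL ; no-port MUL/MUL
t=2 i3:mul.MUL ; WAW r2
t=3 i4+i5:and.ALU/st.MEM ; 2-wide
t=4 i6+i7:st.MEM/sub.ALU ; 2-wide
t=5 i8+i9:and.ALU/sll.ALU ; 2-wide
t=6 i10+i11:beq.BR/sub.ALU ; 2-wide
t=7 i12:sll.ALU ; tail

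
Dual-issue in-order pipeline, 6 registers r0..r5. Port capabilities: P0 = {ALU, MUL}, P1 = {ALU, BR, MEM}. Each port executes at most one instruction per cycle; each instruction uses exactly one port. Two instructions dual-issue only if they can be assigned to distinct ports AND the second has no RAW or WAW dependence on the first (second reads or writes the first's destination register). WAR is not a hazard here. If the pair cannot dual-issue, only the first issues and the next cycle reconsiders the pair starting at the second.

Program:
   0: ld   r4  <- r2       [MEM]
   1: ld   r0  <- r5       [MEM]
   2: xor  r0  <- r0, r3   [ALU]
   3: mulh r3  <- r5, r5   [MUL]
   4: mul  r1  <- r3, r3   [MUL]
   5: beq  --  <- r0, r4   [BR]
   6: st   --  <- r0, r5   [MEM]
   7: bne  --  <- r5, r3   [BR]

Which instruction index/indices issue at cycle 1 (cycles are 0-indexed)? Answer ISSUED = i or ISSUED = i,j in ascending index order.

c0: i0 ld  no-port MEM/MEM
c1: i1 ld  RAW+WAW r0
c2: i2+i3 xor/mulh  dual
c3: i4+i5 mul/beq  dual
c4: i6 st  no-port MEM/BR
c5: i7 bne  tail

ISSUED = 1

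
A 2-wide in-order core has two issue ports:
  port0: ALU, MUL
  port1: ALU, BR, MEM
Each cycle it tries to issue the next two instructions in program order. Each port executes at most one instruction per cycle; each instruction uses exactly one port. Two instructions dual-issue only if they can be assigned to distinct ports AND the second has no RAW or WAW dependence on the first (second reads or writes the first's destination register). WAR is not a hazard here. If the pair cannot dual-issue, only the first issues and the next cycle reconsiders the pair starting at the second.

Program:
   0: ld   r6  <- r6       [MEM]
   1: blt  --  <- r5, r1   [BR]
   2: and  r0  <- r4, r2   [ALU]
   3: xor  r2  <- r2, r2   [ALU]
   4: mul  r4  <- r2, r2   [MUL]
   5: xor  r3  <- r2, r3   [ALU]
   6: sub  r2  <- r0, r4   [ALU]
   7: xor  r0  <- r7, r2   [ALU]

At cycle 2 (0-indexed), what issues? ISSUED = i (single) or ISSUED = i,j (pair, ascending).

t=0 i0:ld.MEM ; no-port MEM/BR
t=1 i1/i2:blt.BR and.ALU ; pair
t=2 i3:xor.ALU ; RAW r2
t=3 i4/i5:mul.MUL xor.ALU ; pair
t=4 i6:sub.ALU ; RAW r2
t=5 i7:xor.ALU ; tail

ISSUED = 3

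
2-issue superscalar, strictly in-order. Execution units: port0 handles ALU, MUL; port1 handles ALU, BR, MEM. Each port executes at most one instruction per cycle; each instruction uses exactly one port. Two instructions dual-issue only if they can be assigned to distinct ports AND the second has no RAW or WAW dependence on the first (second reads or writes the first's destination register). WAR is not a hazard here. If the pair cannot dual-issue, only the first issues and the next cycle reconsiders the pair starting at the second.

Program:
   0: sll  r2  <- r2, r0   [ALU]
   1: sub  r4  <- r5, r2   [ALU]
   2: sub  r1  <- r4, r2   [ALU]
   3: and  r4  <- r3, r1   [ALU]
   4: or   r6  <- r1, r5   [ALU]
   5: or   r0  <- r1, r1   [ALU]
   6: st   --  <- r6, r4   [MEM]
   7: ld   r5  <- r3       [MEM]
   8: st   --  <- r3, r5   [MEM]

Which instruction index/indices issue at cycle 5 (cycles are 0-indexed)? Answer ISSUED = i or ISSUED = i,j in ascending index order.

ISSUED = 7

c0: i0 sll  RAW r2
c1: i1 sub  RAW r4
c2: i2 sub  RAW r1
c3: i3&i4 and or  2-wide
c4: i5&i6 or st  2-wide
c5: i7 ld  no-port MEM/MEM
c6: i8 st  tail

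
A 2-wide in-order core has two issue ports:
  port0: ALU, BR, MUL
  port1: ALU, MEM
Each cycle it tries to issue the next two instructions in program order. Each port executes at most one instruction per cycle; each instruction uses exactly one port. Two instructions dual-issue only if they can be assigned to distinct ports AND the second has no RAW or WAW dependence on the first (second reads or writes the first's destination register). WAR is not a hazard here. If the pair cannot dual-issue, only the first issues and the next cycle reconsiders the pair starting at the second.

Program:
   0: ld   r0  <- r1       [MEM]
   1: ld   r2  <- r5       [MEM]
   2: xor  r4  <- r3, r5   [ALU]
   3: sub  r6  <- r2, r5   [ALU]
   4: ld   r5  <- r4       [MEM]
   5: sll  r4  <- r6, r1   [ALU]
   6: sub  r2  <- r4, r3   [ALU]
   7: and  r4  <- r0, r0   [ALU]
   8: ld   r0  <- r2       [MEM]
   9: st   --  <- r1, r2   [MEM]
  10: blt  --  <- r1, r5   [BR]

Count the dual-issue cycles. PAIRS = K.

PAIRS = 4

0. ld.MEM @i0  | no-port MEM/MEM
1. ld.MEM+xor.ALU @i1&i2  | 2-wide
2. sub.ALU+ld.MEM @i3&i4  | 2-wide
3. sll.ALU @i5  | RAW r4
4. sub.ALU+and.ALU @i6&i7  | 2-wide
5. ld.MEM @i8  | no-port MEM/MEM
6. st.MEM+blt.BR @i9&i10  | 2-wide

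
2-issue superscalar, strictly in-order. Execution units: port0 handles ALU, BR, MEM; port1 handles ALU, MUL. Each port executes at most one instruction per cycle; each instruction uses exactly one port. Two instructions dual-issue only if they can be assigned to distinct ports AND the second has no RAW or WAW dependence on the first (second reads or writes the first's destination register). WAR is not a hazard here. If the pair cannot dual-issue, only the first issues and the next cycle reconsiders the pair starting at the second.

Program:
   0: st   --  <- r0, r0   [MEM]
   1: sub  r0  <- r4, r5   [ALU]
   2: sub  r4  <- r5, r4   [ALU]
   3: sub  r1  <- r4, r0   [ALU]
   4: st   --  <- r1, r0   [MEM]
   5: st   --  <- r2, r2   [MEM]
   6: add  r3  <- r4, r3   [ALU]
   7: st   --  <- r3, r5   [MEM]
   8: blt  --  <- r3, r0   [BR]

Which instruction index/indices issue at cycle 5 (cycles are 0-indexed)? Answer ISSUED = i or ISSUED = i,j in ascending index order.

t=0 i0,i1:st.MEM;sub.ALU ; dual
t=1 i2:sub.ALU ; RAW r4
t=2 i3:sub.ALU ; RAW r1
t=3 i4:st.MEM ; no-port MEM/MEM
t=4 i5,i6:st.MEM;add.ALU ; dual
t=5 i7:st.MEM ; no-port MEM/BR
t=6 i8:blt.BR ; tail

ISSUED = 7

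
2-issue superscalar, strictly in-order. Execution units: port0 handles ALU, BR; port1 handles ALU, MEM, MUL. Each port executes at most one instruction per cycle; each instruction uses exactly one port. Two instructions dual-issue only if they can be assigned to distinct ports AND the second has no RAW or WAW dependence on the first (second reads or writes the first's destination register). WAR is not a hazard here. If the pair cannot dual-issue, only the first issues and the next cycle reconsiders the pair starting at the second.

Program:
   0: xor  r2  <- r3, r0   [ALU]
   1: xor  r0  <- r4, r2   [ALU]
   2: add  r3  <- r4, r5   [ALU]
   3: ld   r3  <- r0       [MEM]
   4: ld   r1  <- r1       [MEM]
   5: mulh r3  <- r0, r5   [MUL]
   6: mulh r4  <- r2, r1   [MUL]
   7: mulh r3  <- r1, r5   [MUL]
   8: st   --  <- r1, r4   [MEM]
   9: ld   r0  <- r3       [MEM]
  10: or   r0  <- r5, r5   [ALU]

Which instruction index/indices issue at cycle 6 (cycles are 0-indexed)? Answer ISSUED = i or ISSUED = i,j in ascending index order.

ISSUED = 7

t=0 i0:xor ; RAW r2
t=1 i1/i2:xor;add ; pair
t=2 i3:ld ; no-port MEM/MEM
t=3 i4:ld ; no-port MEM/MUL
t=4 i5:mulh ; no-port MUL/MUL
t=5 i6:mulh ; no-port MUL/MUL
t=6 i7:mulh ; no-port MUL/MEM
t=7 i8:st ; no-port MEM/MEM
t=8 i9:ld ; WAW r0
t=9 i10:or ; tail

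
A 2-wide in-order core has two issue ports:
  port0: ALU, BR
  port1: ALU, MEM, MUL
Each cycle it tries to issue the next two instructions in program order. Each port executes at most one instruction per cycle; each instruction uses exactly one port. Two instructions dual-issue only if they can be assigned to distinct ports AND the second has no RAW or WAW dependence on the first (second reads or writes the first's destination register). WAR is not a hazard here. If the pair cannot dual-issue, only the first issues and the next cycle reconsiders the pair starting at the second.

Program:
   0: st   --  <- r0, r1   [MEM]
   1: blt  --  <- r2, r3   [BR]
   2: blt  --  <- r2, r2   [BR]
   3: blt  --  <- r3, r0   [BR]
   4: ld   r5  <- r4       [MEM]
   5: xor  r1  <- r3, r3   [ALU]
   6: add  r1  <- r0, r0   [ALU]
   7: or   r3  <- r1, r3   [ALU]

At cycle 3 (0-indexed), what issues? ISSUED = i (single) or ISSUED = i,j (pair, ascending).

#0 head=0: st blt i0+i1 pair
#1 head=2: blt i2 no-port BR/BR
#2 head=3: blt ld i3+i4 pair
#3 head=5: xor i5 WAW r1
#4 head=6: add i6 RAW r1
#5 head=7: or i7 tail

ISSUED = 5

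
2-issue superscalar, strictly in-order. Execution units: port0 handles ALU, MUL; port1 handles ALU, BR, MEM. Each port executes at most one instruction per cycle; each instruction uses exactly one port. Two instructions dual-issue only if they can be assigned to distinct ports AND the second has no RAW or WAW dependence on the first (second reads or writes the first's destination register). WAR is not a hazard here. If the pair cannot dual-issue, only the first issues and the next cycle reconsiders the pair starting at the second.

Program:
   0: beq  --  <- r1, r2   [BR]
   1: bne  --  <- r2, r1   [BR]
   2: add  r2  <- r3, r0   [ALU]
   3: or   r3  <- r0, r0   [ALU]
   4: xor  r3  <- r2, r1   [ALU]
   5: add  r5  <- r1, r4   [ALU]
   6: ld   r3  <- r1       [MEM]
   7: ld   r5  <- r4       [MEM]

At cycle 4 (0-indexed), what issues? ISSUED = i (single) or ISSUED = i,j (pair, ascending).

  cy0 -> i0 (beq) no-port BR/BR
  cy1 -> i1&i2 (bne+add) 2-wide
  cy2 -> i3 (or) WAW r3
  cy3 -> i4&i5 (xor+add) 2-wide
  cy4 -> i6 (ld) no-port MEM/MEM
  cy5 -> i7 (ld) tail

ISSUED = 6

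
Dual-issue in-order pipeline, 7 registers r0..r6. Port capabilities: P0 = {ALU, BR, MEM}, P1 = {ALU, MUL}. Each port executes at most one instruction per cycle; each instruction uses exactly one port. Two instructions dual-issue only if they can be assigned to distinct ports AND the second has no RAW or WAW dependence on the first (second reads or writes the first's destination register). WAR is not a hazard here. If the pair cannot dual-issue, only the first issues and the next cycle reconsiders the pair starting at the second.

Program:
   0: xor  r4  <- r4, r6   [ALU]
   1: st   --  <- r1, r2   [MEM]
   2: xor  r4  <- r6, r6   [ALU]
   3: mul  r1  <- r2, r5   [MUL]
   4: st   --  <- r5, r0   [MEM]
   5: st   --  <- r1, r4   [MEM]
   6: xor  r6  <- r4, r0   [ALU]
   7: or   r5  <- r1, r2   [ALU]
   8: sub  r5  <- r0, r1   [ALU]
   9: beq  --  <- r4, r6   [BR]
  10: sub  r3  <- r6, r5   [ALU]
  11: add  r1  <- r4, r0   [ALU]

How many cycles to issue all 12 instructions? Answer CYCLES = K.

0. xor+st @i0,i1  | pair
1. xor+mul @i2,i3  | pair
2. st @i4  | no-port MEM/MEM
3. st+xor @i5,i6  | pair
4. or @i7  | WAW r5
5. sub+beq @i8,i9  | pair
6. sub+add @i10,i11  | pair

CYCLES = 7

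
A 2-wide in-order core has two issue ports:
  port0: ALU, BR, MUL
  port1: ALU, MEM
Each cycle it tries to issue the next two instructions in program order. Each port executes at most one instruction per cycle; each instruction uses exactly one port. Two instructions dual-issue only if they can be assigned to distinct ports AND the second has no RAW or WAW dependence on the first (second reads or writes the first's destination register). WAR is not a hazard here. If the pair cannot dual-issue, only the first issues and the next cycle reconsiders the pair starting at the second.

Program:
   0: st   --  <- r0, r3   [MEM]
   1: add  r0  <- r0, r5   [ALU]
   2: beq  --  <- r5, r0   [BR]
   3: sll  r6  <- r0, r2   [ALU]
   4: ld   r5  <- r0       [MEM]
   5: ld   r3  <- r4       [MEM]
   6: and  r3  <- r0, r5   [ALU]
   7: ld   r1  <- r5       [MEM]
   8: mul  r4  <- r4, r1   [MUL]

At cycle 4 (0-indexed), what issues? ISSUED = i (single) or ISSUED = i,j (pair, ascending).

ISSUED = 6,7

#0 head=0: st.MEM;add.ALU i0,i1 2-wide
#1 head=2: beq.BR;sll.ALU i2,i3 2-wide
#2 head=4: ld.MEM i4 no-port MEM/MEM
#3 head=5: ld.MEM i5 WAW r3
#4 head=6: and.ALU;ld.MEM i6,i7 2-wide
#5 head=8: mul.MUL i8 tail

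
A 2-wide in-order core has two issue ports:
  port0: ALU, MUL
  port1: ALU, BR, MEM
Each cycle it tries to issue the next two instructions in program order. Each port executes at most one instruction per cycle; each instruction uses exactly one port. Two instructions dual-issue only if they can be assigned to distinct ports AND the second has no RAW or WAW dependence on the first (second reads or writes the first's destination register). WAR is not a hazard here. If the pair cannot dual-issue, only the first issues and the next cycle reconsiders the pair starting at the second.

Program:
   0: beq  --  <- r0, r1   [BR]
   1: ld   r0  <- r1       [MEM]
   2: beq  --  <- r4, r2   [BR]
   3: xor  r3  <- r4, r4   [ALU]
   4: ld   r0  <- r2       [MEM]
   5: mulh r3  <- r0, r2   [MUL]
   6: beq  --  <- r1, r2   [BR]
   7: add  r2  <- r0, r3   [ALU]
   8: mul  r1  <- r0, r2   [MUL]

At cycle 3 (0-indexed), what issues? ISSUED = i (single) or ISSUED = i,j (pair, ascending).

ISSUED = 4

  cy0 -> i0 (beq.BR) no-port BR/MEM
  cy1 -> i1 (ld.MEM) no-port MEM/BR
  cy2 -> i2&i3 (beq.BR/xor.ALU) 2-wide
  cy3 -> i4 (ld.MEM) RAW r0
  cy4 -> i5&i6 (mulh.MUL/beq.BR) 2-wide
  cy5 -> i7 (add.ALU) RAW r2
  cy6 -> i8 (mul.MUL) tail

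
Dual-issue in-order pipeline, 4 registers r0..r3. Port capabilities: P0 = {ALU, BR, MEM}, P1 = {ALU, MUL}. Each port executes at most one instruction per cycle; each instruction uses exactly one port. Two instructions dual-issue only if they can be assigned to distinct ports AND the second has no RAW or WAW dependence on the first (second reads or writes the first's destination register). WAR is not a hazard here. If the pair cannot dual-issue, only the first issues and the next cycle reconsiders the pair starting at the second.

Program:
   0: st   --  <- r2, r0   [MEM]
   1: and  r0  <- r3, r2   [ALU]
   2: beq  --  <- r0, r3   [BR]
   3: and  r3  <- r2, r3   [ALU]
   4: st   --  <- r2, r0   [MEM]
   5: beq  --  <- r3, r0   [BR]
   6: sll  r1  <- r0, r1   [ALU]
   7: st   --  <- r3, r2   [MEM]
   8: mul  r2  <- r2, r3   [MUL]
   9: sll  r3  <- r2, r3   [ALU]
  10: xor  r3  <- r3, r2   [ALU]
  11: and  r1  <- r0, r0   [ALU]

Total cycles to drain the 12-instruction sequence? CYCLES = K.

CYCLES = 7

c0: i0+i1 st;and  pair
c1: i2+i3 beq;and  pair
c2: i4 st  no-port MEM/BR
c3: i5+i6 beq;sll  pair
c4: i7+i8 st;mul  pair
c5: i9 sll  RAW+WAW r3
c6: i10+i11 xor;and  pair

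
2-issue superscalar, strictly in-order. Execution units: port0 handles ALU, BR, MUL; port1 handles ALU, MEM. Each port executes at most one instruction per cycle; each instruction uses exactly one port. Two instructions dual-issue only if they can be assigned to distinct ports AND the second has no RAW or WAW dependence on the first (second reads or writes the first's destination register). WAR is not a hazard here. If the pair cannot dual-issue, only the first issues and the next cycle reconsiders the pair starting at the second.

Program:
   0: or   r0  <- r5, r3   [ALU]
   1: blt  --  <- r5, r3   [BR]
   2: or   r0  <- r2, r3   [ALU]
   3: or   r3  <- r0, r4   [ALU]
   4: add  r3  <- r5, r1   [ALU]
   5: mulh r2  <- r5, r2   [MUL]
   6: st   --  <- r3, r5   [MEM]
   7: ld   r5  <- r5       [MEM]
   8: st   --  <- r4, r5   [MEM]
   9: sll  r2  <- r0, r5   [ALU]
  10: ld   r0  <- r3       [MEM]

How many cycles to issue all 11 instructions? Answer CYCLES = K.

CYCLES = 8

t=0 i0,i1:or.ALU blt.BR ; pair
t=1 i2:or.ALU ; RAW r0
t=2 i3:or.ALU ; WAW r3
t=3 i4,i5:add.ALU mulh.MUL ; pair
t=4 i6:st.MEM ; no-port MEM/MEM
t=5 i7:ld.MEM ; no-port MEM/MEM
t=6 i8,i9:st.MEM sll.ALU ; pair
t=7 i10:ld.MEM ; tail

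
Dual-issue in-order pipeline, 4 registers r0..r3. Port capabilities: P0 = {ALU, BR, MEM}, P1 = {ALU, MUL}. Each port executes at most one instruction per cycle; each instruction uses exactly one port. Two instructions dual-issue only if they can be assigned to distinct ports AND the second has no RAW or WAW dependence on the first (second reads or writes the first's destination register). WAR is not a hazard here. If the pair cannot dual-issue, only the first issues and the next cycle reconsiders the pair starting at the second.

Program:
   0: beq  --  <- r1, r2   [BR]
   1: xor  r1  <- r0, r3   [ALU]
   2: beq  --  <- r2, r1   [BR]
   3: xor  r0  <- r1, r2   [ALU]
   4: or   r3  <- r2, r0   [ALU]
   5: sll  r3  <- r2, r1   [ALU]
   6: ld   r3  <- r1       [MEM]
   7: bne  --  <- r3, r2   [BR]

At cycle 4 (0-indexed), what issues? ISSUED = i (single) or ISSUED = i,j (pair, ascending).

0. beq.BR+xor.ALU @i0&i1  | 2-wide
1. beq.BR+xor.ALU @i2&i3  | 2-wide
2. or.ALU @i4  | WAW r3
3. sll.ALU @i5  | WAW r3
4. ld.MEM @i6  | no-port MEM/BR
5. bne.BR @i7  | tail

ISSUED = 6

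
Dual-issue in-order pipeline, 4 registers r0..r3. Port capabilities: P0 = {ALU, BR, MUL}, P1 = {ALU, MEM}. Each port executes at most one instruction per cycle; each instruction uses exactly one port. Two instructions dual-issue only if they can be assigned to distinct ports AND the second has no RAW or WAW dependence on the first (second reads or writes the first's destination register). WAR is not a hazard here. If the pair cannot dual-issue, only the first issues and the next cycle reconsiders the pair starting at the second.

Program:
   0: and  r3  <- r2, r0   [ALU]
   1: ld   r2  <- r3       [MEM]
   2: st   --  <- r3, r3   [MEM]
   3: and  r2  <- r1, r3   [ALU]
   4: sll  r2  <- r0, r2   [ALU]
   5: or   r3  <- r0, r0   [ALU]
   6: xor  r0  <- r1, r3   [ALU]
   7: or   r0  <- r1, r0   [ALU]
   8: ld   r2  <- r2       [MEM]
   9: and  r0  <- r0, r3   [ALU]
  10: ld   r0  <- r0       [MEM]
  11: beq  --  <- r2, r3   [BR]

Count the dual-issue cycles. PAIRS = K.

PAIRS = 4

  cy0 -> i0 (and) RAW r3
  cy1 -> i1 (ld) no-port MEM/MEM
  cy2 -> i2,i3 (st/and) dual
  cy3 -> i4,i5 (sll/or) dual
  cy4 -> i6 (xor) RAW+WAW r0
  cy5 -> i7,i8 (or/ld) dual
  cy6 -> i9 (and) RAW+WAW r0
  cy7 -> i10,i11 (ld/beq) dual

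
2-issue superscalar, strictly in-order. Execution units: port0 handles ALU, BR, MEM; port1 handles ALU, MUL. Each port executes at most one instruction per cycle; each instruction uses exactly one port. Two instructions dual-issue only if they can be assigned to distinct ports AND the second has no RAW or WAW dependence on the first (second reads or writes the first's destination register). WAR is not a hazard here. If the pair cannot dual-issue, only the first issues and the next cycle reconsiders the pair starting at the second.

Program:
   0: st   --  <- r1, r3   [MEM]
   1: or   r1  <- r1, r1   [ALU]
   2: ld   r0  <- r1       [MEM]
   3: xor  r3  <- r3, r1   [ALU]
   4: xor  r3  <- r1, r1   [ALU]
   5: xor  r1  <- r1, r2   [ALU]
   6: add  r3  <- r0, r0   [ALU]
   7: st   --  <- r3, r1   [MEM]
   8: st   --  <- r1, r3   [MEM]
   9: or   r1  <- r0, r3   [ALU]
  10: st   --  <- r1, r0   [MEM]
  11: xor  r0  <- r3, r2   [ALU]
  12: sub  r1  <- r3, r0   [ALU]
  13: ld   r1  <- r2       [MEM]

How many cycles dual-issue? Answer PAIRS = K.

  cy0 -> i0&i1 (st.MEM or.ALU) dual
  cy1 -> i2&i3 (ld.MEM xor.ALU) dual
  cy2 -> i4&i5 (xor.ALU xor.ALU) dual
  cy3 -> i6 (add.ALU) RAW r3
  cy4 -> i7 (st.MEM) no-port MEM/MEM
  cy5 -> i8&i9 (st.MEM or.ALU) dual
  cy6 -> i10&i11 (st.MEM xor.ALU) dual
  cy7 -> i12 (sub.ALU) WAW r1
  cy8 -> i13 (ld.MEM) tail

PAIRS = 5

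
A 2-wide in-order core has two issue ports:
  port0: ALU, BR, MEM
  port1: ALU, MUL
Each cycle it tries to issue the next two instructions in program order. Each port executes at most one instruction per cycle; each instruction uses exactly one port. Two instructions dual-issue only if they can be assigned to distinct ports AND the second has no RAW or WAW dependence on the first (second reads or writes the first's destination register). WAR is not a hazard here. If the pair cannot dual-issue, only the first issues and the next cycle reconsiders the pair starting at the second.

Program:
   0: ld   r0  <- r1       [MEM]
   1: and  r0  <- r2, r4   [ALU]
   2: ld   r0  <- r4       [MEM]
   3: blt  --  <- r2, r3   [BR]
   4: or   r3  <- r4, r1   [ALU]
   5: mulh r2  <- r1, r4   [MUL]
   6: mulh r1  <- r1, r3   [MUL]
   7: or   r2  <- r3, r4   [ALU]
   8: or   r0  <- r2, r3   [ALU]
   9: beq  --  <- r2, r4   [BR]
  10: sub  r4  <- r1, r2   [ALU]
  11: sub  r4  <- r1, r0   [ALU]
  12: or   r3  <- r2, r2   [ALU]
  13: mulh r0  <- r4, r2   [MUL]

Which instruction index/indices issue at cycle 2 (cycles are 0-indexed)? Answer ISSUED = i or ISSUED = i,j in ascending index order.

ISSUED = 2

[0] i0  ld  -- WAW r0
[1] i1  and  -- WAW r0
[2] i2  ld  -- no-port MEM/BR
[3] i3,i4  blt/or  -- 2-wide
[4] i5  mulh  -- no-port MUL/MUL
[5] i6,i7  mulh/or  -- 2-wide
[6] i8,i9  or/beq  -- 2-wide
[7] i10  sub  -- WAW r4
[8] i11,i12  sub/or  -- 2-wide
[9] i13  mulh  -- tail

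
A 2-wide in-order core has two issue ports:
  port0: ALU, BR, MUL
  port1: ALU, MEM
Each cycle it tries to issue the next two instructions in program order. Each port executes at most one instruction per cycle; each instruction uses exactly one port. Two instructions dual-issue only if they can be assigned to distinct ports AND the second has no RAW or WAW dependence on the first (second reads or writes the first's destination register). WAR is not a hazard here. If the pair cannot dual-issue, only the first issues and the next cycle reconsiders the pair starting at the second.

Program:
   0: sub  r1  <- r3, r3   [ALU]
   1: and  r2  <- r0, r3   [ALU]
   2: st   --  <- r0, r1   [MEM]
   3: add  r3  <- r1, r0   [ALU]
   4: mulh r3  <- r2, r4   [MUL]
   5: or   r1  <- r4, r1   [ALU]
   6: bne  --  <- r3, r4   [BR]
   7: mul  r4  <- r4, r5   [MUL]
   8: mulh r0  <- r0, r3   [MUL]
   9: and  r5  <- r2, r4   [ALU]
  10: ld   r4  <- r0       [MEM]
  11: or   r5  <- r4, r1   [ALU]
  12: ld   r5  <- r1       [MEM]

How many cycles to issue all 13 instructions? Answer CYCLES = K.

t=0 i0+i1:sub and ; dual
t=1 i2+i3:st add ; dual
t=2 i4+i5:mulh or ; dual
t=3 i6:bne ; no-port BR/MUL
t=4 i7:mul ; no-port MUL/MUL
t=5 i8+i9:mulh and ; dual
t=6 i10:ld ; RAW r4
t=7 i11:or ; WAW r5
t=8 i12:ld ; tail

CYCLES = 9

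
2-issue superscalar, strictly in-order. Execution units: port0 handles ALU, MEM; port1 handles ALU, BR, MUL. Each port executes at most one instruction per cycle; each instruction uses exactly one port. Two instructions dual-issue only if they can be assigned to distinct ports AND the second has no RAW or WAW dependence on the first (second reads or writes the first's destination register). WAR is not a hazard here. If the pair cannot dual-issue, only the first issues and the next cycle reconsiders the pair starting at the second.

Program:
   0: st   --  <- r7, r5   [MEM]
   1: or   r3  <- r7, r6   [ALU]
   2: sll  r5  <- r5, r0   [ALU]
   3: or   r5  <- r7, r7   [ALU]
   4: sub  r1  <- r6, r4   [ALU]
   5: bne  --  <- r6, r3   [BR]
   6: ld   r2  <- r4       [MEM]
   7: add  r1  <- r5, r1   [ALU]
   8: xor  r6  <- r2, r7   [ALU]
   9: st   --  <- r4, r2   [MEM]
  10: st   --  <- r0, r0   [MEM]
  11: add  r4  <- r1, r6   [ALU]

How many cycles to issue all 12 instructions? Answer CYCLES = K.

c0: i0,i1 st.MEM or.ALU  2-wide
c1: i2 sll.ALU  WAW r5
c2: i3,i4 or.ALU sub.ALU  2-wide
c3: i5,i6 bne.BR ld.MEM  2-wide
c4: i7,i8 add.ALU xor.ALU  2-wide
c5: i9 st.MEM  no-port MEM/MEM
c6: i10,i11 st.MEM add.ALU  2-wide

CYCLES = 7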